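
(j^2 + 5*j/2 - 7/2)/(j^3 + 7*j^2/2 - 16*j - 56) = (j - 1)/(j^2 - 16)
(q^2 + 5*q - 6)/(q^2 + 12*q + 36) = (q - 1)/(q + 6)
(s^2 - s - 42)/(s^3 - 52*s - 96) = (s - 7)/(s^2 - 6*s - 16)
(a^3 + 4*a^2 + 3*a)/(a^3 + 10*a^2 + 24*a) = (a^2 + 4*a + 3)/(a^2 + 10*a + 24)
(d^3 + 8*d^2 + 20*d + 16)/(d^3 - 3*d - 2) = (d^3 + 8*d^2 + 20*d + 16)/(d^3 - 3*d - 2)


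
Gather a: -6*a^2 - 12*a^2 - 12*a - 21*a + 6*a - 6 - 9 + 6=-18*a^2 - 27*a - 9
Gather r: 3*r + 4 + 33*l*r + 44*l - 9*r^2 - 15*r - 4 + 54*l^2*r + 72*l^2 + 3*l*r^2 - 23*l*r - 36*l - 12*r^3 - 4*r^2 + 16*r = 72*l^2 + 8*l - 12*r^3 + r^2*(3*l - 13) + r*(54*l^2 + 10*l + 4)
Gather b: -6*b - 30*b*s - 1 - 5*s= b*(-30*s - 6) - 5*s - 1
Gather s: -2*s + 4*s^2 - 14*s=4*s^2 - 16*s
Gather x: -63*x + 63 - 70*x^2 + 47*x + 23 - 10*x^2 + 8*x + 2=-80*x^2 - 8*x + 88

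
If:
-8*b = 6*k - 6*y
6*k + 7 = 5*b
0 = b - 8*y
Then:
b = 4/7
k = -29/42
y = 1/14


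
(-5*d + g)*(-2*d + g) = 10*d^2 - 7*d*g + g^2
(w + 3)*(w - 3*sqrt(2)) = w^2 - 3*sqrt(2)*w + 3*w - 9*sqrt(2)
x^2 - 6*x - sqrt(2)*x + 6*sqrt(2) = (x - 6)*(x - sqrt(2))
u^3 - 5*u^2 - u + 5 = (u - 5)*(u - 1)*(u + 1)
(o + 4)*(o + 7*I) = o^2 + 4*o + 7*I*o + 28*I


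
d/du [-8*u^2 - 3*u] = -16*u - 3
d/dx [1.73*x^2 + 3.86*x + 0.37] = 3.46*x + 3.86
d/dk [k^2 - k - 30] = 2*k - 1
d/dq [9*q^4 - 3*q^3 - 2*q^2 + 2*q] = 36*q^3 - 9*q^2 - 4*q + 2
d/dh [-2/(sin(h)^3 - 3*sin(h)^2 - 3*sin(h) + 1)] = 6*(sin(h)^2 - 2*sin(h) - 1)*cos(h)/(sin(h)^3 - 3*sin(h)^2 - 3*sin(h) + 1)^2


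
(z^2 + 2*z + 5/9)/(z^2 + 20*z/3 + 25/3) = (z + 1/3)/(z + 5)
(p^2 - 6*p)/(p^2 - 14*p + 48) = p/(p - 8)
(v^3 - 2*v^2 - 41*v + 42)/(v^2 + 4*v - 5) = (v^2 - v - 42)/(v + 5)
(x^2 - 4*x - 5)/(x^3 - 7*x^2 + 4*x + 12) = (x - 5)/(x^2 - 8*x + 12)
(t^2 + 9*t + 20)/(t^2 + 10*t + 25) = (t + 4)/(t + 5)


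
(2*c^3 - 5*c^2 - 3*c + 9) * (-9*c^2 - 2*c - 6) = -18*c^5 + 41*c^4 + 25*c^3 - 45*c^2 - 54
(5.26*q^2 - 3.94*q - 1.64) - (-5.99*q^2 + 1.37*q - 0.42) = 11.25*q^2 - 5.31*q - 1.22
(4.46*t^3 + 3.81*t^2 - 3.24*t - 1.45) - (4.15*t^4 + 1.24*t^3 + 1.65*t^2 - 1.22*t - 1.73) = -4.15*t^4 + 3.22*t^3 + 2.16*t^2 - 2.02*t + 0.28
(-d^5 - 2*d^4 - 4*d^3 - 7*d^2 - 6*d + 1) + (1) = -d^5 - 2*d^4 - 4*d^3 - 7*d^2 - 6*d + 2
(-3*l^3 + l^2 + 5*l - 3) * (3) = -9*l^3 + 3*l^2 + 15*l - 9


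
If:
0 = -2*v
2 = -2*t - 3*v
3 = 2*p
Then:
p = 3/2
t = -1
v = 0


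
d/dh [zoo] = 0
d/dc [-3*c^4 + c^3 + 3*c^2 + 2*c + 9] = -12*c^3 + 3*c^2 + 6*c + 2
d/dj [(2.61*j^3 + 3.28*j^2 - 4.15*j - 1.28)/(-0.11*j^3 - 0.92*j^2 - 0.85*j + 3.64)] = (-1.11022302462516e-16*j^5 - 2.0404*j^4 - 5.35*j^3 + 21.4728*j^2 + 21.5232*j - 16.194)/(0.0121*j^6 + 0.2024*j^5 + 1.0334*j^4 + 0.7632*j^3 - 5.9751*j^2 - 6.188*j + 13.2496)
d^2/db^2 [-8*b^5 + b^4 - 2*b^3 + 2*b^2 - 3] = -160*b^3 + 12*b^2 - 12*b + 4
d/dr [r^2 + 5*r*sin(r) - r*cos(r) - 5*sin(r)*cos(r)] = r*sin(r) + 5*r*cos(r) + 2*r + 5*sin(r) - cos(r) - 5*cos(2*r)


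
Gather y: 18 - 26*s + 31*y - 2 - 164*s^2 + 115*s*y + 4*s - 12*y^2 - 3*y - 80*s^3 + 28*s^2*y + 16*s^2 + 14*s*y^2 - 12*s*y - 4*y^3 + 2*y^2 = -80*s^3 - 148*s^2 - 22*s - 4*y^3 + y^2*(14*s - 10) + y*(28*s^2 + 103*s + 28) + 16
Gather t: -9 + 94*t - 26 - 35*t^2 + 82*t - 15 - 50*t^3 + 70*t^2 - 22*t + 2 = -50*t^3 + 35*t^2 + 154*t - 48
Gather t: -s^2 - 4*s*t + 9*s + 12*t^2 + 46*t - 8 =-s^2 + 9*s + 12*t^2 + t*(46 - 4*s) - 8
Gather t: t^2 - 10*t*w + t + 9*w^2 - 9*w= t^2 + t*(1 - 10*w) + 9*w^2 - 9*w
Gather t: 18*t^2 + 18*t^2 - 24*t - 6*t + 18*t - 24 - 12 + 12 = 36*t^2 - 12*t - 24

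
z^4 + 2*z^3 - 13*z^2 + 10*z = z*(z - 2)*(z - 1)*(z + 5)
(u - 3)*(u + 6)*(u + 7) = u^3 + 10*u^2 + 3*u - 126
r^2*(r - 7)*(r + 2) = r^4 - 5*r^3 - 14*r^2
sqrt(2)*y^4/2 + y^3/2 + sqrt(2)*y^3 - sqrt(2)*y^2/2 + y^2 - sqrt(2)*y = y*(y + 2)*(y - sqrt(2)/2)*(sqrt(2)*y/2 + 1)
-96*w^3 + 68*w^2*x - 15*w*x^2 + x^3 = (-8*w + x)*(-4*w + x)*(-3*w + x)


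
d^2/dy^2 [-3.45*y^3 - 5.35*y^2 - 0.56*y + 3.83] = -20.7*y - 10.7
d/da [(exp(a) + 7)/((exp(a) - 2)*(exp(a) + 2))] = (-exp(2*a) - 14*exp(a) - 4)*exp(a)/(exp(4*a) - 8*exp(2*a) + 16)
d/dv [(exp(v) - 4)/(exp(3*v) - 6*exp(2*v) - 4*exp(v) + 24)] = ((exp(v) - 4)*(-3*exp(2*v) + 12*exp(v) + 4) + exp(3*v) - 6*exp(2*v) - 4*exp(v) + 24)*exp(v)/(exp(3*v) - 6*exp(2*v) - 4*exp(v) + 24)^2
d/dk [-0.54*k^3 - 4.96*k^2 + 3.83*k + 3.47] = -1.62*k^2 - 9.92*k + 3.83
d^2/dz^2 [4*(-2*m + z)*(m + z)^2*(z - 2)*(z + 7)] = -16*m^3 - 72*m^2*z - 120*m^2 + 80*z^3 + 240*z^2 - 336*z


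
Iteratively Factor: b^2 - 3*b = (b)*(b - 3)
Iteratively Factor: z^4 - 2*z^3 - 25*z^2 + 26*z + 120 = (z - 5)*(z^3 + 3*z^2 - 10*z - 24) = (z - 5)*(z - 3)*(z^2 + 6*z + 8) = (z - 5)*(z - 3)*(z + 2)*(z + 4)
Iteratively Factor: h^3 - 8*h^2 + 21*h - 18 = (h - 2)*(h^2 - 6*h + 9) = (h - 3)*(h - 2)*(h - 3)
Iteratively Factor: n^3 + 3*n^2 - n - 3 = (n + 1)*(n^2 + 2*n - 3) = (n - 1)*(n + 1)*(n + 3)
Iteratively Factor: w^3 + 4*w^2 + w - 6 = (w - 1)*(w^2 + 5*w + 6) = (w - 1)*(w + 2)*(w + 3)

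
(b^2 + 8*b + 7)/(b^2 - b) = (b^2 + 8*b + 7)/(b*(b - 1))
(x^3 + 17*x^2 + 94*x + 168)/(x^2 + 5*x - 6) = (x^2 + 11*x + 28)/(x - 1)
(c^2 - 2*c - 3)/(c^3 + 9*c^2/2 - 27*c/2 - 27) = 2*(c + 1)/(2*c^2 + 15*c + 18)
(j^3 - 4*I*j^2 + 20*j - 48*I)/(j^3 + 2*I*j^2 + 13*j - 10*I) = (j^2 - 2*I*j + 24)/(j^2 + 4*I*j + 5)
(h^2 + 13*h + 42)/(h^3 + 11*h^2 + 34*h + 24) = (h + 7)/(h^2 + 5*h + 4)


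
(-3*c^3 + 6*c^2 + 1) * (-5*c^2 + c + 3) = 15*c^5 - 33*c^4 - 3*c^3 + 13*c^2 + c + 3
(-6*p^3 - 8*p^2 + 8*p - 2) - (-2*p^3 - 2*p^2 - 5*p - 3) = -4*p^3 - 6*p^2 + 13*p + 1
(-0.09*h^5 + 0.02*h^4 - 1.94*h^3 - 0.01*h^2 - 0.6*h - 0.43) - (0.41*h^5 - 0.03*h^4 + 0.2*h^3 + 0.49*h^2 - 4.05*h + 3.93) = -0.5*h^5 + 0.05*h^4 - 2.14*h^3 - 0.5*h^2 + 3.45*h - 4.36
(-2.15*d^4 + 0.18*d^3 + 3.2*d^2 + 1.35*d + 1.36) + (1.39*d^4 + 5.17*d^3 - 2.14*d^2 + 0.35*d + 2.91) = -0.76*d^4 + 5.35*d^3 + 1.06*d^2 + 1.7*d + 4.27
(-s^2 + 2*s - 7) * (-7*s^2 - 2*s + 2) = 7*s^4 - 12*s^3 + 43*s^2 + 18*s - 14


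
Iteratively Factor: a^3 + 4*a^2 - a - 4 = (a - 1)*(a^2 + 5*a + 4) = (a - 1)*(a + 1)*(a + 4)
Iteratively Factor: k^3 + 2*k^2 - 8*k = (k + 4)*(k^2 - 2*k) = k*(k + 4)*(k - 2)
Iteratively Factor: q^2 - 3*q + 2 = (q - 2)*(q - 1)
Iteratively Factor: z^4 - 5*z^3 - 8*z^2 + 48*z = (z)*(z^3 - 5*z^2 - 8*z + 48) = z*(z - 4)*(z^2 - z - 12) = z*(z - 4)*(z + 3)*(z - 4)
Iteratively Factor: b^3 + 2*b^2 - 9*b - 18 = (b + 2)*(b^2 - 9) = (b + 2)*(b + 3)*(b - 3)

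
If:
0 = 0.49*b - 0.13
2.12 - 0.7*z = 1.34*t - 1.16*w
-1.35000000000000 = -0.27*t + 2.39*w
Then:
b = 0.27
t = 1.21160102443414 - 0.579012943863778*z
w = -0.0654115041185021*z - 0.427978126946771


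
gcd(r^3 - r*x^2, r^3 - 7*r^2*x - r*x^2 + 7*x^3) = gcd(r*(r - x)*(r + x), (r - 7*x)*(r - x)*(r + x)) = -r^2 + x^2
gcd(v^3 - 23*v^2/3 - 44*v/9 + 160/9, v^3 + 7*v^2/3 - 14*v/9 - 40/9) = v^2 + v/3 - 20/9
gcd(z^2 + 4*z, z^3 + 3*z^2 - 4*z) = z^2 + 4*z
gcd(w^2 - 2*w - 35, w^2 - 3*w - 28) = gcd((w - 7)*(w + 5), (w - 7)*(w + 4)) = w - 7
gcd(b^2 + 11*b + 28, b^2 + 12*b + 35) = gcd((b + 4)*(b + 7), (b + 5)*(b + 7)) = b + 7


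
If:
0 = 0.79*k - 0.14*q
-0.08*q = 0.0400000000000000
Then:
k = -0.09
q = -0.50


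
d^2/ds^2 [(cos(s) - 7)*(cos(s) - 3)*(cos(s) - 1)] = -127*cos(s)/4 + 22*cos(2*s) - 9*cos(3*s)/4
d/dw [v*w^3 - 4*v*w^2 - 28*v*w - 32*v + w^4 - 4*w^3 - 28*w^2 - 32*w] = 3*v*w^2 - 8*v*w - 28*v + 4*w^3 - 12*w^2 - 56*w - 32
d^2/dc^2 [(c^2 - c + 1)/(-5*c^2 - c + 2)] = 2*(30*c^3 - 105*c^2 + 15*c - 13)/(125*c^6 + 75*c^5 - 135*c^4 - 59*c^3 + 54*c^2 + 12*c - 8)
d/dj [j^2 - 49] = 2*j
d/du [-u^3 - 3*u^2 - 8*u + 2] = -3*u^2 - 6*u - 8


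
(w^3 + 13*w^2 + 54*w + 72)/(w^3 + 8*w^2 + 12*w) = (w^2 + 7*w + 12)/(w*(w + 2))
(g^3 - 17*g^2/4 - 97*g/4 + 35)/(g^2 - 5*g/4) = g - 3 - 28/g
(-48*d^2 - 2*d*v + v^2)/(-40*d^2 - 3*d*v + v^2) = (6*d + v)/(5*d + v)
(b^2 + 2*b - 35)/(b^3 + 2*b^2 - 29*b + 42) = (b - 5)/(b^2 - 5*b + 6)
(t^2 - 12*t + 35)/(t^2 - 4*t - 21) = (t - 5)/(t + 3)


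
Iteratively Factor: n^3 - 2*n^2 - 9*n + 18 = (n + 3)*(n^2 - 5*n + 6) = (n - 2)*(n + 3)*(n - 3)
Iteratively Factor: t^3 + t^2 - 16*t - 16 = (t + 1)*(t^2 - 16) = (t + 1)*(t + 4)*(t - 4)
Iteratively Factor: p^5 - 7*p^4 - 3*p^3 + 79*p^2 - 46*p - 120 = (p - 5)*(p^4 - 2*p^3 - 13*p^2 + 14*p + 24) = (p - 5)*(p + 1)*(p^3 - 3*p^2 - 10*p + 24) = (p - 5)*(p - 4)*(p + 1)*(p^2 + p - 6) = (p - 5)*(p - 4)*(p + 1)*(p + 3)*(p - 2)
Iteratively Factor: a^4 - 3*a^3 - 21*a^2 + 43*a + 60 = (a + 1)*(a^3 - 4*a^2 - 17*a + 60) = (a - 3)*(a + 1)*(a^2 - a - 20) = (a - 5)*(a - 3)*(a + 1)*(a + 4)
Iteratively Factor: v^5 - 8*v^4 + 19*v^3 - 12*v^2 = (v - 3)*(v^4 - 5*v^3 + 4*v^2) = v*(v - 3)*(v^3 - 5*v^2 + 4*v) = v^2*(v - 3)*(v^2 - 5*v + 4) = v^2*(v - 4)*(v - 3)*(v - 1)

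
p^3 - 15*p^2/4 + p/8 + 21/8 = (p - 7/2)*(p - 1)*(p + 3/4)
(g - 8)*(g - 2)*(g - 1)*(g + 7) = g^4 - 4*g^3 - 51*g^2 + 166*g - 112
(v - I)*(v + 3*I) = v^2 + 2*I*v + 3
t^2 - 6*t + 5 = (t - 5)*(t - 1)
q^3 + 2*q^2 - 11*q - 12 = (q - 3)*(q + 1)*(q + 4)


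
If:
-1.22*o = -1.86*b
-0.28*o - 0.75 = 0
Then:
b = -1.76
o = -2.68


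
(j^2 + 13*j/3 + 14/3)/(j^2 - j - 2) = (j^2 + 13*j/3 + 14/3)/(j^2 - j - 2)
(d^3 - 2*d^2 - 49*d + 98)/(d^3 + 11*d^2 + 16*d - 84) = (d - 7)/(d + 6)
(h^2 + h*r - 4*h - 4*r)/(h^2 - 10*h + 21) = (h^2 + h*r - 4*h - 4*r)/(h^2 - 10*h + 21)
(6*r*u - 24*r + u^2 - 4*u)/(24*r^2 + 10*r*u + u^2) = (u - 4)/(4*r + u)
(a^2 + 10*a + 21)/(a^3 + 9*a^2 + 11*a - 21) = 1/(a - 1)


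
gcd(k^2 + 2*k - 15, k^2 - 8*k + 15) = k - 3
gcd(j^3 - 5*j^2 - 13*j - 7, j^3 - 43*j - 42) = j^2 - 6*j - 7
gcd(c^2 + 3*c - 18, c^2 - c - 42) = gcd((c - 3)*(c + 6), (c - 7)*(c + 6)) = c + 6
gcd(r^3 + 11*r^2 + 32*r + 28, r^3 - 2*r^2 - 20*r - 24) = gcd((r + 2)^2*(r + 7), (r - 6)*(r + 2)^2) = r^2 + 4*r + 4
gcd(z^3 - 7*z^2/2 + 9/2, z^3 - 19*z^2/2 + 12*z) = z - 3/2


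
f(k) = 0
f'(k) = 0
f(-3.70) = 0.00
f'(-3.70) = 0.00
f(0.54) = 0.00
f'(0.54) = 0.00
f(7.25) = 0.00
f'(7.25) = 0.00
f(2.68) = 0.00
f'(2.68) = 0.00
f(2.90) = 0.00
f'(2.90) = 0.00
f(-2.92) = 0.00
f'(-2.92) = 0.00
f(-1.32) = 0.00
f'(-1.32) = 0.00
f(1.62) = 0.00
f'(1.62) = 0.00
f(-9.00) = 0.00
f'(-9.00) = 0.00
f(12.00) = 0.00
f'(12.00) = 0.00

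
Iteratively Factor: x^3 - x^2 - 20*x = (x - 5)*(x^2 + 4*x) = x*(x - 5)*(x + 4)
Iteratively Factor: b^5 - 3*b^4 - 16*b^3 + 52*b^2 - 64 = (b + 1)*(b^4 - 4*b^3 - 12*b^2 + 64*b - 64) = (b - 4)*(b + 1)*(b^3 - 12*b + 16) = (b - 4)*(b + 1)*(b + 4)*(b^2 - 4*b + 4) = (b - 4)*(b - 2)*(b + 1)*(b + 4)*(b - 2)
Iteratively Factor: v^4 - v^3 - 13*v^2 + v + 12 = (v + 1)*(v^3 - 2*v^2 - 11*v + 12) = (v - 4)*(v + 1)*(v^2 + 2*v - 3) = (v - 4)*(v - 1)*(v + 1)*(v + 3)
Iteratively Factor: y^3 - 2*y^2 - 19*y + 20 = (y - 1)*(y^2 - y - 20) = (y - 1)*(y + 4)*(y - 5)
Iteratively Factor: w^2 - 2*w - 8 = (w + 2)*(w - 4)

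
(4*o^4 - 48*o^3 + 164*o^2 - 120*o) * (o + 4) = 4*o^5 - 32*o^4 - 28*o^3 + 536*o^2 - 480*o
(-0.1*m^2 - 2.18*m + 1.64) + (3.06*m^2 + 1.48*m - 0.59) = 2.96*m^2 - 0.7*m + 1.05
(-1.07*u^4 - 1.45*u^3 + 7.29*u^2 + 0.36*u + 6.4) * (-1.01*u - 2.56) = 1.0807*u^5 + 4.2037*u^4 - 3.6509*u^3 - 19.026*u^2 - 7.3856*u - 16.384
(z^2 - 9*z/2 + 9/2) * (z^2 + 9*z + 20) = z^4 + 9*z^3/2 - 16*z^2 - 99*z/2 + 90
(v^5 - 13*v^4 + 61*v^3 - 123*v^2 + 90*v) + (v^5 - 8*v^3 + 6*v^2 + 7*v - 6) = 2*v^5 - 13*v^4 + 53*v^3 - 117*v^2 + 97*v - 6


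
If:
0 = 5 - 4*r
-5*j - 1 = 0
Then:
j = -1/5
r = 5/4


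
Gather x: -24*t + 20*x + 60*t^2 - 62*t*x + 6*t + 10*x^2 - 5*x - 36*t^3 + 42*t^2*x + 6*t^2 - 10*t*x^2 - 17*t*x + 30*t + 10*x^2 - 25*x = -36*t^3 + 66*t^2 + 12*t + x^2*(20 - 10*t) + x*(42*t^2 - 79*t - 10)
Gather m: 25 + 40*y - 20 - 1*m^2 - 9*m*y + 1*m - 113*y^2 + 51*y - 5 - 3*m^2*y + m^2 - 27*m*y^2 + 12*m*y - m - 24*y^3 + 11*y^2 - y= -3*m^2*y + m*(-27*y^2 + 3*y) - 24*y^3 - 102*y^2 + 90*y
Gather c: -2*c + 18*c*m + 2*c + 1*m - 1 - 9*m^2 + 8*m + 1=18*c*m - 9*m^2 + 9*m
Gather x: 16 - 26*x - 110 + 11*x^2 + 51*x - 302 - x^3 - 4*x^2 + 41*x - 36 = -x^3 + 7*x^2 + 66*x - 432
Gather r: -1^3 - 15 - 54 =-70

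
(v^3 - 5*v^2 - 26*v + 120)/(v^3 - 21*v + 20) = (v - 6)/(v - 1)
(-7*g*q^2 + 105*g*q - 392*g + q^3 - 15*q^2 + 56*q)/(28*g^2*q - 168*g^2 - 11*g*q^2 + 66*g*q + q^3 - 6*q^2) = (q^2 - 15*q + 56)/(-4*g*q + 24*g + q^2 - 6*q)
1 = 1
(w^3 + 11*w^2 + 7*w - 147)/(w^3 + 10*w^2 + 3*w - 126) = (w + 7)/(w + 6)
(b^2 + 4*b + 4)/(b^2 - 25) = (b^2 + 4*b + 4)/(b^2 - 25)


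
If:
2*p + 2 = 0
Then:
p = -1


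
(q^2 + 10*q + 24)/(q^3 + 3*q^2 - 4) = (q^2 + 10*q + 24)/(q^3 + 3*q^2 - 4)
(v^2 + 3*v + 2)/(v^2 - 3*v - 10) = (v + 1)/(v - 5)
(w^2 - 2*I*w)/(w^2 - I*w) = (w - 2*I)/(w - I)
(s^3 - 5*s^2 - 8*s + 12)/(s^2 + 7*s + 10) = (s^2 - 7*s + 6)/(s + 5)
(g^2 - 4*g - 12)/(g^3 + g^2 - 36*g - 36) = (g + 2)/(g^2 + 7*g + 6)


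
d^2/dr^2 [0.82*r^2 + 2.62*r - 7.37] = 1.64000000000000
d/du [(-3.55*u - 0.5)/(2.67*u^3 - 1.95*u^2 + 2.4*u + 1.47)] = (18.957*u^3 - 2.9175*u^2 - 1.95*u - 4.0185)/(7.1289*u^6 - 10.413*u^5 + 16.6185*u^4 - 1.5102*u^3 + 0.0270000000000001*u^2 + 7.056*u + 2.1609)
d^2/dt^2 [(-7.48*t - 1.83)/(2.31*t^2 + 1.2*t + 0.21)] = (-(4.62*t + 1.2)*(7.48*t + 1.83)*(9.24*t + 2.4) + (103.6728*t + 26.4066)*(2.31*t^2 + 1.2*t + 0.21))/(2.31*t^2 + 1.2*t + 0.21)^3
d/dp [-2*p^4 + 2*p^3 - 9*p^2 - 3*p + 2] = -8*p^3 + 6*p^2 - 18*p - 3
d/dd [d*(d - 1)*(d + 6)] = 3*d^2 + 10*d - 6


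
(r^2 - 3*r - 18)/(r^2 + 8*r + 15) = (r - 6)/(r + 5)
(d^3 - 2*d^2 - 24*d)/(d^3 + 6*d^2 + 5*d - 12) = d*(d - 6)/(d^2 + 2*d - 3)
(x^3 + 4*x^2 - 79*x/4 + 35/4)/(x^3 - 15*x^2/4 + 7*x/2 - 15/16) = 4*(x + 7)/(4*x - 3)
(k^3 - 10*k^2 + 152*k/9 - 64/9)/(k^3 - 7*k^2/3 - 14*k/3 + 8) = (k^2 - 26*k/3 + 16/3)/(k^2 - k - 6)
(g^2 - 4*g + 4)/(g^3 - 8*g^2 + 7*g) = (g^2 - 4*g + 4)/(g*(g^2 - 8*g + 7))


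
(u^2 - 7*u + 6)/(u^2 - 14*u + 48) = (u - 1)/(u - 8)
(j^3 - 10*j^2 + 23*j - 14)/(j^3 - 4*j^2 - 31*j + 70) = (j - 1)/(j + 5)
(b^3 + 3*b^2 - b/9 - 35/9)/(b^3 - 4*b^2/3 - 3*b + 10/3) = (b + 7/3)/(b - 2)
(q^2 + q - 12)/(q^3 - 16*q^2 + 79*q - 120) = (q + 4)/(q^2 - 13*q + 40)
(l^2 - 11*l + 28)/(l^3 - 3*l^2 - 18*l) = (-l^2 + 11*l - 28)/(l*(-l^2 + 3*l + 18))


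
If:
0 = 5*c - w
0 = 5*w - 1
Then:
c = 1/25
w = 1/5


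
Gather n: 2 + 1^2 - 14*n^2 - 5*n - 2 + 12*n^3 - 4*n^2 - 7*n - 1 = 12*n^3 - 18*n^2 - 12*n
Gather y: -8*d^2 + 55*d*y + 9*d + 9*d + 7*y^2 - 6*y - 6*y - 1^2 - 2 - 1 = -8*d^2 + 18*d + 7*y^2 + y*(55*d - 12) - 4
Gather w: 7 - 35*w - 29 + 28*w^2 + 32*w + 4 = 28*w^2 - 3*w - 18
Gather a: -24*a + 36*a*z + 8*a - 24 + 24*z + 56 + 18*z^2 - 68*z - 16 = a*(36*z - 16) + 18*z^2 - 44*z + 16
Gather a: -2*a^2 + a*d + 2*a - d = -2*a^2 + a*(d + 2) - d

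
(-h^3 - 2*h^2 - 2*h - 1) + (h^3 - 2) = -2*h^2 - 2*h - 3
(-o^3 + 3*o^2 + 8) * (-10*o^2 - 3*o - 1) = 10*o^5 - 27*o^4 - 8*o^3 - 83*o^2 - 24*o - 8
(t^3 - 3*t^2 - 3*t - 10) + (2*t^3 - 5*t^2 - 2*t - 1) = 3*t^3 - 8*t^2 - 5*t - 11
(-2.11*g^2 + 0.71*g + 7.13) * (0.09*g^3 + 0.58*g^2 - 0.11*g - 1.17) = -0.1899*g^5 - 1.1599*g^4 + 1.2856*g^3 + 6.526*g^2 - 1.615*g - 8.3421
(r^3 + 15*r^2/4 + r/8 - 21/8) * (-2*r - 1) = -2*r^4 - 17*r^3/2 - 4*r^2 + 41*r/8 + 21/8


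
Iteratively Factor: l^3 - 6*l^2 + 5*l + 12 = (l - 4)*(l^2 - 2*l - 3) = (l - 4)*(l + 1)*(l - 3)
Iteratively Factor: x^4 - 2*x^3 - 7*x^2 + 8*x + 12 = (x + 1)*(x^3 - 3*x^2 - 4*x + 12) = (x + 1)*(x + 2)*(x^2 - 5*x + 6) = (x - 3)*(x + 1)*(x + 2)*(x - 2)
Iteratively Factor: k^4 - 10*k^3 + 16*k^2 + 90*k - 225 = (k - 5)*(k^3 - 5*k^2 - 9*k + 45) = (k - 5)*(k - 3)*(k^2 - 2*k - 15) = (k - 5)^2*(k - 3)*(k + 3)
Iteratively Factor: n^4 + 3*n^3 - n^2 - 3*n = (n - 1)*(n^3 + 4*n^2 + 3*n) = (n - 1)*(n + 3)*(n^2 + n) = n*(n - 1)*(n + 3)*(n + 1)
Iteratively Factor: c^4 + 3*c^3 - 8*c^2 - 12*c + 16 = (c + 4)*(c^3 - c^2 - 4*c + 4) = (c + 2)*(c + 4)*(c^2 - 3*c + 2) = (c - 2)*(c + 2)*(c + 4)*(c - 1)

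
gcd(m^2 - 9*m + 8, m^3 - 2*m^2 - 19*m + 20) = m - 1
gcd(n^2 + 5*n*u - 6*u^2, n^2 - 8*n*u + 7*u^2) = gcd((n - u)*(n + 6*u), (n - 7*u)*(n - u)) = -n + u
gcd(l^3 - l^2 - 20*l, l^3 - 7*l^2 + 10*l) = l^2 - 5*l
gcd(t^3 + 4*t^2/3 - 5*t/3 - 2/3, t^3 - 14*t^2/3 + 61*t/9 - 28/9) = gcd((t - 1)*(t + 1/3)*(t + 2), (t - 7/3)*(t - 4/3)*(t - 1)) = t - 1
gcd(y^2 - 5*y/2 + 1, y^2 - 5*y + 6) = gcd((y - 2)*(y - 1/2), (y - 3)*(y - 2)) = y - 2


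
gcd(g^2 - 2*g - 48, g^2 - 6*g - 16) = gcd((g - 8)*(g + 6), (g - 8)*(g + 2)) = g - 8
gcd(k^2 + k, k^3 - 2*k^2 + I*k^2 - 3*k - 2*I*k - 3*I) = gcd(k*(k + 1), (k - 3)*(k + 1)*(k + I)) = k + 1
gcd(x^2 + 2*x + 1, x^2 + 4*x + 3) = x + 1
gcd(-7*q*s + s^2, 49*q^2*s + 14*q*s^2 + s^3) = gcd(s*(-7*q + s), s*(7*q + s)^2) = s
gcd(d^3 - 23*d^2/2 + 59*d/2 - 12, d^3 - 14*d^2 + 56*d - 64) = d - 8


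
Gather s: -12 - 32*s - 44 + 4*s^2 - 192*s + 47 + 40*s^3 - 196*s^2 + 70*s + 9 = 40*s^3 - 192*s^2 - 154*s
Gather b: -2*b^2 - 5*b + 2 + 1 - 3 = -2*b^2 - 5*b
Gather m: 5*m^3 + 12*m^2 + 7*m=5*m^3 + 12*m^2 + 7*m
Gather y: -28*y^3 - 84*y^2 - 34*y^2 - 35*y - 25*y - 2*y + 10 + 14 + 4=-28*y^3 - 118*y^2 - 62*y + 28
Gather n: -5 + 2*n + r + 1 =2*n + r - 4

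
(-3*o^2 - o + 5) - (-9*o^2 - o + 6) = 6*o^2 - 1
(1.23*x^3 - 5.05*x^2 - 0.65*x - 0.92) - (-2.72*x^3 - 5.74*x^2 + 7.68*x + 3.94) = 3.95*x^3 + 0.69*x^2 - 8.33*x - 4.86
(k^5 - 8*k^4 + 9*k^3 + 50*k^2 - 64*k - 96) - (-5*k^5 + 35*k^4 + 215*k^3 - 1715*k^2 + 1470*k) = 6*k^5 - 43*k^4 - 206*k^3 + 1765*k^2 - 1534*k - 96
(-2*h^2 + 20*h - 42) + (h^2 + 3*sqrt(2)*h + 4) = -h^2 + 3*sqrt(2)*h + 20*h - 38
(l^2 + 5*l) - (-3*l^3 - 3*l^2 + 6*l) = 3*l^3 + 4*l^2 - l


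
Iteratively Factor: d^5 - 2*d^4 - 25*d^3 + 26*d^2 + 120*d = (d - 5)*(d^4 + 3*d^3 - 10*d^2 - 24*d) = (d - 5)*(d + 4)*(d^3 - d^2 - 6*d) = (d - 5)*(d - 3)*(d + 4)*(d^2 + 2*d) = d*(d - 5)*(d - 3)*(d + 4)*(d + 2)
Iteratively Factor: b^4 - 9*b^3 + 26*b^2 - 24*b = (b - 3)*(b^3 - 6*b^2 + 8*b) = b*(b - 3)*(b^2 - 6*b + 8) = b*(b - 3)*(b - 2)*(b - 4)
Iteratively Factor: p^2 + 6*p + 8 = (p + 4)*(p + 2)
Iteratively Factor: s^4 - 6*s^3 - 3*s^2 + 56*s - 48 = (s + 3)*(s^3 - 9*s^2 + 24*s - 16) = (s - 4)*(s + 3)*(s^2 - 5*s + 4) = (s - 4)^2*(s + 3)*(s - 1)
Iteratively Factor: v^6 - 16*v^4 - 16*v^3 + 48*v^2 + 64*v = (v - 2)*(v^5 + 2*v^4 - 12*v^3 - 40*v^2 - 32*v) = v*(v - 2)*(v^4 + 2*v^3 - 12*v^2 - 40*v - 32) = v*(v - 2)*(v + 2)*(v^3 - 12*v - 16) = v*(v - 4)*(v - 2)*(v + 2)*(v^2 + 4*v + 4) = v*(v - 4)*(v - 2)*(v + 2)^2*(v + 2)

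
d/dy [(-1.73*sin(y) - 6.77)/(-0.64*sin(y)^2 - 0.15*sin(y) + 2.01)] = (-8.6656*sin(y) + 0.5536*cos(2*y) - 5.0464)*cos(y)/(0.64*sin(y)^2 + 0.15*sin(y) - 2.01)^2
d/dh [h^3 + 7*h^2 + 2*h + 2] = 3*h^2 + 14*h + 2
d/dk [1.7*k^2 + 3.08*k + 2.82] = 3.4*k + 3.08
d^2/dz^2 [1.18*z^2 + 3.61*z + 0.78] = 2.36000000000000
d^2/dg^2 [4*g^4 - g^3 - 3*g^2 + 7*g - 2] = 48*g^2 - 6*g - 6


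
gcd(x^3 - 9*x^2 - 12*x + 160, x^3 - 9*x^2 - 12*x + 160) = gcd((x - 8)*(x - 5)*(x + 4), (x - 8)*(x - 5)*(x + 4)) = x^3 - 9*x^2 - 12*x + 160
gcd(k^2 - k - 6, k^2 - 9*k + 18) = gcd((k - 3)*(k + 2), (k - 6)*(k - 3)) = k - 3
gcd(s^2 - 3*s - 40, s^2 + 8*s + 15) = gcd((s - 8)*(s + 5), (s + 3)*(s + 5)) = s + 5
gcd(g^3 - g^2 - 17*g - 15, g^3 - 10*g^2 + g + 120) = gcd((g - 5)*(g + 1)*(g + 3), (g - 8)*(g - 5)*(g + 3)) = g^2 - 2*g - 15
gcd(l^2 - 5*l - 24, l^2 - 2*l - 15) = l + 3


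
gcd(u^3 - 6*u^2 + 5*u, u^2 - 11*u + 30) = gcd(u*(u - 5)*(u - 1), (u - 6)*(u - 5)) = u - 5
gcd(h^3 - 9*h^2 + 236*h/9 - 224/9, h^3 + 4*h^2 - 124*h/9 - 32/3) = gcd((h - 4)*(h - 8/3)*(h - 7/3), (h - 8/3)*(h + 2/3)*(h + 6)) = h - 8/3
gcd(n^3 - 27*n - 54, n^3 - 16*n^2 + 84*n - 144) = n - 6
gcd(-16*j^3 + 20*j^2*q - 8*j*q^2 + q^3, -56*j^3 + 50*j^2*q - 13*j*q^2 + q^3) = 8*j^2 - 6*j*q + q^2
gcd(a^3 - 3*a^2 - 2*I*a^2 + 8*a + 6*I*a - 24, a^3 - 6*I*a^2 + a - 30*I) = a + 2*I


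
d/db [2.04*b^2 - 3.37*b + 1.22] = 4.08*b - 3.37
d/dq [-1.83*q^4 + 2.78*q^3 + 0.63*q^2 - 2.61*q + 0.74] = -7.32*q^3 + 8.34*q^2 + 1.26*q - 2.61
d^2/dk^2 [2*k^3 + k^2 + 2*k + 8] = 12*k + 2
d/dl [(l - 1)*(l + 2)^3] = (l + 2)^2*(4*l - 1)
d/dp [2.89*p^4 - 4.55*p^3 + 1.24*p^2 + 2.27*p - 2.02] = 11.56*p^3 - 13.65*p^2 + 2.48*p + 2.27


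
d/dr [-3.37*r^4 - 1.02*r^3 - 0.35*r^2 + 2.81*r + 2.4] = -13.48*r^3 - 3.06*r^2 - 0.7*r + 2.81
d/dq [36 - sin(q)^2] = -sin(2*q)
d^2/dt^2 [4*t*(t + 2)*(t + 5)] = 24*t + 56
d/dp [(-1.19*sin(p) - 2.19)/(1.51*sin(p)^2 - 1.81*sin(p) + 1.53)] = (1.7969*sin(p)^2 + 6.6138*sin(p) - 5.7846)*cos(p)/(2.2801*sin(p)^4 - 5.4662*sin(p)^3 + 7.8967*sin(p)^2 - 5.5386*sin(p) + 2.3409)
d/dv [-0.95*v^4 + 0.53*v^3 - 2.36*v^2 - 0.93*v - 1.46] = -3.8*v^3 + 1.59*v^2 - 4.72*v - 0.93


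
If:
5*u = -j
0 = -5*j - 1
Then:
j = -1/5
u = 1/25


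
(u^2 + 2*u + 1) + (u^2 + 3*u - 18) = 2*u^2 + 5*u - 17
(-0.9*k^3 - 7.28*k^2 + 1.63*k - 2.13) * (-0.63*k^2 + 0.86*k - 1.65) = 0.567*k^5 + 3.8124*k^4 - 5.8027*k^3 + 14.7557*k^2 - 4.5213*k + 3.5145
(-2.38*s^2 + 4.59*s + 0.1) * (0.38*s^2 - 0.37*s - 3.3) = -0.9044*s^4 + 2.6248*s^3 + 6.1937*s^2 - 15.184*s - 0.33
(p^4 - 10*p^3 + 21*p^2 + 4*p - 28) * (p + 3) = p^5 - 7*p^4 - 9*p^3 + 67*p^2 - 16*p - 84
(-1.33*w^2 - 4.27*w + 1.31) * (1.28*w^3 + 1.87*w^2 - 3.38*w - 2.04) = -1.7024*w^5 - 7.9527*w^4 - 1.8127*w^3 + 19.5955*w^2 + 4.283*w - 2.6724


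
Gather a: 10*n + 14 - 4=10*n + 10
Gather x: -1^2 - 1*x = -x - 1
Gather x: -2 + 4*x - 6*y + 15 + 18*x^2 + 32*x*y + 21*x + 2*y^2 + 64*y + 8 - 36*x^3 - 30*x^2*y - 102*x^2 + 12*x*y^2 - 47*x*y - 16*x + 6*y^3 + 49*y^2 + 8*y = -36*x^3 + x^2*(-30*y - 84) + x*(12*y^2 - 15*y + 9) + 6*y^3 + 51*y^2 + 66*y + 21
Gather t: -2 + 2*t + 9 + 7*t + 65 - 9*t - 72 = 0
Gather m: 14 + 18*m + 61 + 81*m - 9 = 99*m + 66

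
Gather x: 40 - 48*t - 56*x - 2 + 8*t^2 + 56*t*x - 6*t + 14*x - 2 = 8*t^2 - 54*t + x*(56*t - 42) + 36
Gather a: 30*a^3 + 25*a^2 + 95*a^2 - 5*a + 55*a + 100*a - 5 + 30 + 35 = 30*a^3 + 120*a^2 + 150*a + 60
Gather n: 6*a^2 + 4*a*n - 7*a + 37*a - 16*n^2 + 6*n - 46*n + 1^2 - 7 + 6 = 6*a^2 + 30*a - 16*n^2 + n*(4*a - 40)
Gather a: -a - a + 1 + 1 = 2 - 2*a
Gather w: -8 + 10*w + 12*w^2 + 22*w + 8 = 12*w^2 + 32*w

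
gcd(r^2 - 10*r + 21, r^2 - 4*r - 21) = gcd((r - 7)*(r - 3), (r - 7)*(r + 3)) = r - 7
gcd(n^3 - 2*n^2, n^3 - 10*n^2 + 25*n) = n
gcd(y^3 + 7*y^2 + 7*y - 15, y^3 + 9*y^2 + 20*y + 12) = 1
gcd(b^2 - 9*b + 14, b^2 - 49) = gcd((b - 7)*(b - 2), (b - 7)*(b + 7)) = b - 7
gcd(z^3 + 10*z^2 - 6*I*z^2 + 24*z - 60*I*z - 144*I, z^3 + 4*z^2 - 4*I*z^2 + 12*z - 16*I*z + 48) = z^2 + z*(4 - 6*I) - 24*I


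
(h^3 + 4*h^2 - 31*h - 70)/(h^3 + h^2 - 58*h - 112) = (h - 5)/(h - 8)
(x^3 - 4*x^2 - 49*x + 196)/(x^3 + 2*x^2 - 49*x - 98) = (x - 4)/(x + 2)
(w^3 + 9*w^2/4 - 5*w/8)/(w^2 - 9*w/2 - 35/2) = w*(4*w - 1)/(4*(w - 7))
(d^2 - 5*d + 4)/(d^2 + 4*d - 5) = (d - 4)/(d + 5)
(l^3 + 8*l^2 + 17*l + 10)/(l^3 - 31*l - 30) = (l + 2)/(l - 6)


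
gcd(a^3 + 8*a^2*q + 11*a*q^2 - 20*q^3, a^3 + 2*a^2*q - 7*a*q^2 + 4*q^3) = -a^2 - 3*a*q + 4*q^2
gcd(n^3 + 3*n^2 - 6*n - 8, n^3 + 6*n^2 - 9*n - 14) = n^2 - n - 2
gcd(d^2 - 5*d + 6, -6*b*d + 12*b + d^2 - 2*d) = d - 2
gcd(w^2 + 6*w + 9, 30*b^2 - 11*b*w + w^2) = 1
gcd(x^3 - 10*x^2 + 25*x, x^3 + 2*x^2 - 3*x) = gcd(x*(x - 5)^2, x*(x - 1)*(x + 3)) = x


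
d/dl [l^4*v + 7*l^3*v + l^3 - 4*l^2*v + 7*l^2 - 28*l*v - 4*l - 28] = 4*l^3*v + 21*l^2*v + 3*l^2 - 8*l*v + 14*l - 28*v - 4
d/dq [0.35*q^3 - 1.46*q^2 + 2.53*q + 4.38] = 1.05*q^2 - 2.92*q + 2.53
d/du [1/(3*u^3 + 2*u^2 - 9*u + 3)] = (-9*u^2 - 4*u + 9)/(3*u^3 + 2*u^2 - 9*u + 3)^2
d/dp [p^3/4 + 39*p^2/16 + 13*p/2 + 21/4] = 3*p^2/4 + 39*p/8 + 13/2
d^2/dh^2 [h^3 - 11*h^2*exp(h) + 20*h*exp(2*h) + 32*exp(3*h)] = -11*h^2*exp(h) + 80*h*exp(2*h) - 44*h*exp(h) + 6*h + 288*exp(3*h) + 80*exp(2*h) - 22*exp(h)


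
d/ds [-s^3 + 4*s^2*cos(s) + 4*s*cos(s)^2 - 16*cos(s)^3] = -4*s^2*sin(s) - 3*s^2 - 4*s*sin(2*s) + 8*s*cos(s) + 48*sin(s)*cos(s)^2 + 4*cos(s)^2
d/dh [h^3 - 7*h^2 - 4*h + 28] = 3*h^2 - 14*h - 4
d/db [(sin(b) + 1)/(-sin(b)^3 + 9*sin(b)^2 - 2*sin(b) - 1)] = (2*sin(b)^3 - 6*sin(b)^2 - 18*sin(b) + 1)*cos(b)/(sin(b)^3 - 9*sin(b)^2 + 2*sin(b) + 1)^2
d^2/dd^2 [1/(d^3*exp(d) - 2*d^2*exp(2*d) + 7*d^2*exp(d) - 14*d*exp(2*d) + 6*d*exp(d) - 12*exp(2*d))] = ((d^3 - 2*d^2*exp(d) + 7*d^2 - 14*d*exp(d) + 6*d - 12*exp(d))*(-d^3 + 8*d^2*exp(d) - 13*d^2 + 72*d*exp(d) - 40*d + 108*exp(d) - 26) + 2*(d^3 - 4*d^2*exp(d) + 10*d^2 - 32*d*exp(d) + 20*d - 38*exp(d) + 6)^2)*exp(-d)/(d^3 - 2*d^2*exp(d) + 7*d^2 - 14*d*exp(d) + 6*d - 12*exp(d))^3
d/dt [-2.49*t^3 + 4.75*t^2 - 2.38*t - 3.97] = -7.47*t^2 + 9.5*t - 2.38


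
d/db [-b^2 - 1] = -2*b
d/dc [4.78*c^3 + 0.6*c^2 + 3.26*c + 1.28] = 14.34*c^2 + 1.2*c + 3.26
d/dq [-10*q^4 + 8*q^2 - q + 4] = -40*q^3 + 16*q - 1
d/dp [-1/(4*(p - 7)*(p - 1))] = (p - 4)/(2*(p - 7)^2*(p - 1)^2)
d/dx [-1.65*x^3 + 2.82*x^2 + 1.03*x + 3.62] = -4.95*x^2 + 5.64*x + 1.03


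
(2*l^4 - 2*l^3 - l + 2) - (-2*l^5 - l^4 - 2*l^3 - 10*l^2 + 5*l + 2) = 2*l^5 + 3*l^4 + 10*l^2 - 6*l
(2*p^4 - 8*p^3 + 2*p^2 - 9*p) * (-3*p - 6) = -6*p^5 + 12*p^4 + 42*p^3 + 15*p^2 + 54*p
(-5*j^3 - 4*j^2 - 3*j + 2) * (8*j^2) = -40*j^5 - 32*j^4 - 24*j^3 + 16*j^2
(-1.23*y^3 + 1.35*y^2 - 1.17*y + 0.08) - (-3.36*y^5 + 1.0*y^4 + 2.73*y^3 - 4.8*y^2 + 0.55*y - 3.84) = 3.36*y^5 - 1.0*y^4 - 3.96*y^3 + 6.15*y^2 - 1.72*y + 3.92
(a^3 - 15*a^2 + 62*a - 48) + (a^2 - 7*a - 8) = a^3 - 14*a^2 + 55*a - 56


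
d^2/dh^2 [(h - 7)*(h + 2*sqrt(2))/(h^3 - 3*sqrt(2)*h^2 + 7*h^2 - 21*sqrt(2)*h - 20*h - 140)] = 2*(h^6 - 21*h^5 + 6*sqrt(2)*h^5 - 123*h^4 + 84*sqrt(2)*h^4 - 376*sqrt(2)*h^3 + 973*h^3 - 1554*sqrt(2)*h^2 + 2352*h^2 - 18312*h + 9408*sqrt(2)*h - 16688*sqrt(2) + 15680)/(h^9 - 9*sqrt(2)*h^8 + 21*h^8 - 189*sqrt(2)*h^7 + 141*h^7 - 1017*sqrt(2)*h^6 + 217*h^6 - 762*h^5 + 3339*sqrt(2)*h^5 + 462*h^4 + 41382*sqrt(2)*h^4 + 9640*h^3 + 29358*sqrt(2)*h^3 - 529200*sqrt(2)*h^2 - 126840*h^2 - 1234800*sqrt(2)*h - 1176000*h - 2744000)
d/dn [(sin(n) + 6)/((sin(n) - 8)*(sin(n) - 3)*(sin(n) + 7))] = 2*(-sin(n)^3 - 7*sin(n)^2 + 24*sin(n) + 243)*cos(n)/((sin(n) - 8)^2*(sin(n) - 3)^2*(sin(n) + 7)^2)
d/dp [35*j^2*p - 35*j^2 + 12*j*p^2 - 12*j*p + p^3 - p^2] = 35*j^2 + 24*j*p - 12*j + 3*p^2 - 2*p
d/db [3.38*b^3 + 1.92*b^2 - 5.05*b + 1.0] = 10.14*b^2 + 3.84*b - 5.05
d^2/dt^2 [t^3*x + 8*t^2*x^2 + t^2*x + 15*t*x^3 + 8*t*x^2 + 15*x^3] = 2*x*(3*t + 8*x + 1)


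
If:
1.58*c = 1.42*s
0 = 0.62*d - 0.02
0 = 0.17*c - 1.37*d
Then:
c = 0.26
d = 0.03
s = 0.29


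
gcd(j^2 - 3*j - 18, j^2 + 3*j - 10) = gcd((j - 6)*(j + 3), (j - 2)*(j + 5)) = 1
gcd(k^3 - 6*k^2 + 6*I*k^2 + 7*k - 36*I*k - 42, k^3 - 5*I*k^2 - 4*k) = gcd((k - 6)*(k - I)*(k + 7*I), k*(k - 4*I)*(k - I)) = k - I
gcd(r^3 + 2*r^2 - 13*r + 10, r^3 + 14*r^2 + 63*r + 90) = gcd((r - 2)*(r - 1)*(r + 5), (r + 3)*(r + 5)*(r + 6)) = r + 5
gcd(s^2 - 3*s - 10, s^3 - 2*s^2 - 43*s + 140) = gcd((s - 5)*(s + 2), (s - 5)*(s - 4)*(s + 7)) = s - 5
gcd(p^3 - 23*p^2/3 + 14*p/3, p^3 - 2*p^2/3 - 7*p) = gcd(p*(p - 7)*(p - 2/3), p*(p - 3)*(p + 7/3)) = p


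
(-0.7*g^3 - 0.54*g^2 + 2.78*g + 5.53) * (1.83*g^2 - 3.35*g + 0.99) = -1.281*g^5 + 1.3568*g^4 + 6.2034*g^3 + 0.272300000000003*g^2 - 15.7733*g + 5.4747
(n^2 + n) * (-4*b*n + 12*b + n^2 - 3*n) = -4*b*n^3 + 8*b*n^2 + 12*b*n + n^4 - 2*n^3 - 3*n^2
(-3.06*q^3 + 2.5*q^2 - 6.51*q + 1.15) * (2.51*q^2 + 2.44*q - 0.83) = -7.6806*q^5 - 1.1914*q^4 - 7.7003*q^3 - 15.0729*q^2 + 8.2093*q - 0.9545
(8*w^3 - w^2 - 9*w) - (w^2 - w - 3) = 8*w^3 - 2*w^2 - 8*w + 3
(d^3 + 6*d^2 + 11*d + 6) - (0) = d^3 + 6*d^2 + 11*d + 6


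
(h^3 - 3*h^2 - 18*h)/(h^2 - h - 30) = h*(h + 3)/(h + 5)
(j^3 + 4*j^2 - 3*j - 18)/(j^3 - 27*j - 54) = (j - 2)/(j - 6)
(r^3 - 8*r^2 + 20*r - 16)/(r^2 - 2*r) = r - 6 + 8/r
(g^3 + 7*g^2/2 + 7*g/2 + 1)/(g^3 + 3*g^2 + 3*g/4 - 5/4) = 2*(2*g^2 + 5*g + 2)/(4*g^2 + 8*g - 5)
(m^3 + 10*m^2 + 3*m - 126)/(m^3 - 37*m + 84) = (m + 6)/(m - 4)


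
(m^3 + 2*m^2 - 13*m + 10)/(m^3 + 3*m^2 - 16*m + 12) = (m + 5)/(m + 6)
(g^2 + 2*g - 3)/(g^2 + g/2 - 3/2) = 2*(g + 3)/(2*g + 3)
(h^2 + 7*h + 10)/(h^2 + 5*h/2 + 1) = 2*(h + 5)/(2*h + 1)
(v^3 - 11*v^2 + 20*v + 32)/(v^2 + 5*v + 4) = (v^2 - 12*v + 32)/(v + 4)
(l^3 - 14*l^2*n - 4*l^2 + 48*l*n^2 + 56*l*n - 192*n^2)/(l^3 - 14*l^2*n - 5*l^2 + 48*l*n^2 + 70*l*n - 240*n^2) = (l - 4)/(l - 5)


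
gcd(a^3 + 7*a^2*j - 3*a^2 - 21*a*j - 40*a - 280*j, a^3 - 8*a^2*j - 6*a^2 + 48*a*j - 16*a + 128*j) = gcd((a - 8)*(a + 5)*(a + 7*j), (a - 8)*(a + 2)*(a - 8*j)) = a - 8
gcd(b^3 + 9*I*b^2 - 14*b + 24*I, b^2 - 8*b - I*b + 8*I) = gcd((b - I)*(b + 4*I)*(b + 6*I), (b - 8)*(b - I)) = b - I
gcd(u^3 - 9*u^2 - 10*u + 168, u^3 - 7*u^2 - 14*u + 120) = u^2 - 2*u - 24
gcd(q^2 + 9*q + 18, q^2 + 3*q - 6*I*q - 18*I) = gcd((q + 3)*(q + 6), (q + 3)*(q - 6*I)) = q + 3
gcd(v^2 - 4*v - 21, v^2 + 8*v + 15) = v + 3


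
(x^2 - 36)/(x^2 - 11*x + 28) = (x^2 - 36)/(x^2 - 11*x + 28)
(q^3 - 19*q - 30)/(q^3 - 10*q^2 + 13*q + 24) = (q^3 - 19*q - 30)/(q^3 - 10*q^2 + 13*q + 24)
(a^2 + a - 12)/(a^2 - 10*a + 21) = (a + 4)/(a - 7)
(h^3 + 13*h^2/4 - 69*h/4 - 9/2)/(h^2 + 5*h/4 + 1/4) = (h^2 + 3*h - 18)/(h + 1)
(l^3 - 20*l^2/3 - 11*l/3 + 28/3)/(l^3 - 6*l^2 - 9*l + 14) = (l + 4/3)/(l + 2)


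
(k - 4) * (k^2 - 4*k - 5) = k^3 - 8*k^2 + 11*k + 20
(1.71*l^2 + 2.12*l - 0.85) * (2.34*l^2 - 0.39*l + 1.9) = 4.0014*l^4 + 4.2939*l^3 + 0.4332*l^2 + 4.3595*l - 1.615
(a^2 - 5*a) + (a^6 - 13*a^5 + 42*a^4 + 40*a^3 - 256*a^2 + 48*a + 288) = a^6 - 13*a^5 + 42*a^4 + 40*a^3 - 255*a^2 + 43*a + 288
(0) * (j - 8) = 0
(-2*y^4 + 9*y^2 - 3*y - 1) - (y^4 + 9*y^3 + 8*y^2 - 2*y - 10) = -3*y^4 - 9*y^3 + y^2 - y + 9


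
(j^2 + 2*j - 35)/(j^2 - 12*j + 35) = (j + 7)/(j - 7)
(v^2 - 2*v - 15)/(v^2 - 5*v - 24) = (v - 5)/(v - 8)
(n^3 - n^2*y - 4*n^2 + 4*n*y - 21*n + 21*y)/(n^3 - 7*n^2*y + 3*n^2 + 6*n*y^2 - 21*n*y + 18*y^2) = (7 - n)/(-n + 6*y)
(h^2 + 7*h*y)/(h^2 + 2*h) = (h + 7*y)/(h + 2)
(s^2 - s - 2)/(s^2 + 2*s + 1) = (s - 2)/(s + 1)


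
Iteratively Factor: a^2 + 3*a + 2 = (a + 2)*(a + 1)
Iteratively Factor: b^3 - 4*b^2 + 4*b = (b - 2)*(b^2 - 2*b) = (b - 2)^2*(b)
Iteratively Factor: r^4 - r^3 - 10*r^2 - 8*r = (r + 2)*(r^3 - 3*r^2 - 4*r) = (r + 1)*(r + 2)*(r^2 - 4*r) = (r - 4)*(r + 1)*(r + 2)*(r)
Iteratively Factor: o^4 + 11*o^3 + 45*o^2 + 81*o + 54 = (o + 3)*(o^3 + 8*o^2 + 21*o + 18) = (o + 2)*(o + 3)*(o^2 + 6*o + 9) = (o + 2)*(o + 3)^2*(o + 3)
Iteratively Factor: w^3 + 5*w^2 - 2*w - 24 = (w + 4)*(w^2 + w - 6) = (w + 3)*(w + 4)*(w - 2)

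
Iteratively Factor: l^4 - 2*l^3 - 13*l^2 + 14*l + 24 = (l + 1)*(l^3 - 3*l^2 - 10*l + 24) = (l - 4)*(l + 1)*(l^2 + l - 6) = (l - 4)*(l - 2)*(l + 1)*(l + 3)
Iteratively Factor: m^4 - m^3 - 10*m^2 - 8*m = (m + 2)*(m^3 - 3*m^2 - 4*m) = (m - 4)*(m + 2)*(m^2 + m) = m*(m - 4)*(m + 2)*(m + 1)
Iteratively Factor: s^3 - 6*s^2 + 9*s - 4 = (s - 1)*(s^2 - 5*s + 4) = (s - 4)*(s - 1)*(s - 1)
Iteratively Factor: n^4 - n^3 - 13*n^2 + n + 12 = (n - 1)*(n^3 - 13*n - 12) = (n - 1)*(n + 3)*(n^2 - 3*n - 4) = (n - 4)*(n - 1)*(n + 3)*(n + 1)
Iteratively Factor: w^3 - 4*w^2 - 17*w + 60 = (w - 5)*(w^2 + w - 12) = (w - 5)*(w - 3)*(w + 4)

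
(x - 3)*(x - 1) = x^2 - 4*x + 3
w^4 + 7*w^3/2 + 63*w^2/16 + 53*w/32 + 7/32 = (w + 1/4)*(w + 1/2)*(w + 1)*(w + 7/4)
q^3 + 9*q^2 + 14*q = q*(q + 2)*(q + 7)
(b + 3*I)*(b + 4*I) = b^2 + 7*I*b - 12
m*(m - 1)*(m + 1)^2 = m^4 + m^3 - m^2 - m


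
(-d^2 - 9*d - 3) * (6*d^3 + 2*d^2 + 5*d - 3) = -6*d^5 - 56*d^4 - 41*d^3 - 48*d^2 + 12*d + 9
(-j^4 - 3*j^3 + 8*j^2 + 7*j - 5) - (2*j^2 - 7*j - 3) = -j^4 - 3*j^3 + 6*j^2 + 14*j - 2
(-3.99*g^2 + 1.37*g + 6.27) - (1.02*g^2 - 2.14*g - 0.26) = -5.01*g^2 + 3.51*g + 6.53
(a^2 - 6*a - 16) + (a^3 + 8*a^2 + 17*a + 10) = a^3 + 9*a^2 + 11*a - 6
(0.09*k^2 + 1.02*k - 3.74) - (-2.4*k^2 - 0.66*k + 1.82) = 2.49*k^2 + 1.68*k - 5.56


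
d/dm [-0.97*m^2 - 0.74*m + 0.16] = -1.94*m - 0.74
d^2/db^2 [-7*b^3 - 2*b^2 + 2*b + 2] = -42*b - 4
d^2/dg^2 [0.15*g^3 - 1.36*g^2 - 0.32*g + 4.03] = 0.9*g - 2.72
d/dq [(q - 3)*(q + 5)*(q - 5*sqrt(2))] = 3*q^2 - 10*sqrt(2)*q + 4*q - 15 - 10*sqrt(2)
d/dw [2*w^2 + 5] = 4*w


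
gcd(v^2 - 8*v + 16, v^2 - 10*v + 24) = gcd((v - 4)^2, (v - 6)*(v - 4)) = v - 4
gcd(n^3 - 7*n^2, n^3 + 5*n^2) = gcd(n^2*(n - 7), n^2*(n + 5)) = n^2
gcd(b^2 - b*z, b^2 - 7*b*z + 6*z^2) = -b + z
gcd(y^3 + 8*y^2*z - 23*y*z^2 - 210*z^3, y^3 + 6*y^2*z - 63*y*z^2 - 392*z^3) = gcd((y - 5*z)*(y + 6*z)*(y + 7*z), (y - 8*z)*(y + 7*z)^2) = y + 7*z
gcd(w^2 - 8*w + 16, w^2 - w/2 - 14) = w - 4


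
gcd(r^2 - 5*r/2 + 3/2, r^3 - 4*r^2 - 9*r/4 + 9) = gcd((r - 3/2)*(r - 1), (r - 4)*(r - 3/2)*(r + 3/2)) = r - 3/2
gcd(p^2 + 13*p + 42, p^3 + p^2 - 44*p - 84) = p + 6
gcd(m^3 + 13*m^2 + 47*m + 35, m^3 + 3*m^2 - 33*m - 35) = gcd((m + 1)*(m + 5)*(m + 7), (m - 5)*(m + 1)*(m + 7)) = m^2 + 8*m + 7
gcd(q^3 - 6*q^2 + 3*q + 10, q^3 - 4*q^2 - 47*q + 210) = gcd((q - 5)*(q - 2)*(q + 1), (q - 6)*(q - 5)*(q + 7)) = q - 5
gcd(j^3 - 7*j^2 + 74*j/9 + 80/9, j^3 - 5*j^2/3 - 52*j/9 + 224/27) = j - 8/3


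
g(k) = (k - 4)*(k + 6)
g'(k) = 2*k + 2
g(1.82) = -17.05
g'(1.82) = 5.64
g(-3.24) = -19.98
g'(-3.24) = -4.48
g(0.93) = -21.28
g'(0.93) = 3.86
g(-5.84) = -1.57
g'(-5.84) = -9.68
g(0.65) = -22.28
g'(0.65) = 3.30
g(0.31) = -23.28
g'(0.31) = 2.62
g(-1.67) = -24.55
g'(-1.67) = -1.34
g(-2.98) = -21.08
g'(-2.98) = -3.96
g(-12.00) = 96.00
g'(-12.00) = -22.00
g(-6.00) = 0.00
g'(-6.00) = -10.00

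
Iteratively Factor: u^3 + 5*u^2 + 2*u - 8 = (u + 4)*(u^2 + u - 2) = (u + 2)*(u + 4)*(u - 1)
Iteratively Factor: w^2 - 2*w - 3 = (w - 3)*(w + 1)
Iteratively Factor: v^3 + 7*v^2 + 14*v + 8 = (v + 1)*(v^2 + 6*v + 8) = (v + 1)*(v + 4)*(v + 2)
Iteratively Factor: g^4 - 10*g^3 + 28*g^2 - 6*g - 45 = (g - 3)*(g^3 - 7*g^2 + 7*g + 15) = (g - 3)^2*(g^2 - 4*g - 5) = (g - 5)*(g - 3)^2*(g + 1)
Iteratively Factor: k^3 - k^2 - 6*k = (k - 3)*(k^2 + 2*k) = (k - 3)*(k + 2)*(k)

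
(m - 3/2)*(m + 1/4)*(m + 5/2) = m^3 + 5*m^2/4 - 7*m/2 - 15/16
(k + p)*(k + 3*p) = k^2 + 4*k*p + 3*p^2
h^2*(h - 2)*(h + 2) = h^4 - 4*h^2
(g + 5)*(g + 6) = g^2 + 11*g + 30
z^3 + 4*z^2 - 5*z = z*(z - 1)*(z + 5)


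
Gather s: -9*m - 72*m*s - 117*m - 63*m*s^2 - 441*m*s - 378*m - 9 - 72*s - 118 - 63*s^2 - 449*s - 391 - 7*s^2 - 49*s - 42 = -504*m + s^2*(-63*m - 70) + s*(-513*m - 570) - 560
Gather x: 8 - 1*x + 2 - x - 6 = 4 - 2*x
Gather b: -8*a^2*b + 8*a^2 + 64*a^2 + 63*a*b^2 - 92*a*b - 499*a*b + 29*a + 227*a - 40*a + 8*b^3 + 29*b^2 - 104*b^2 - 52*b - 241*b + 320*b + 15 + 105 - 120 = 72*a^2 + 216*a + 8*b^3 + b^2*(63*a - 75) + b*(-8*a^2 - 591*a + 27)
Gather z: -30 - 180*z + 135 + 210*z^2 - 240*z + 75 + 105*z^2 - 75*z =315*z^2 - 495*z + 180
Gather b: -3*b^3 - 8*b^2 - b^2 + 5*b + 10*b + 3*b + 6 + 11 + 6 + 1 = -3*b^3 - 9*b^2 + 18*b + 24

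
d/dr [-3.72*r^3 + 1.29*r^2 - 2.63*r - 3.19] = -11.16*r^2 + 2.58*r - 2.63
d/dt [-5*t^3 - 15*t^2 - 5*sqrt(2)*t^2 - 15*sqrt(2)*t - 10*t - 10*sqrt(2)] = -15*t^2 - 30*t - 10*sqrt(2)*t - 15*sqrt(2) - 10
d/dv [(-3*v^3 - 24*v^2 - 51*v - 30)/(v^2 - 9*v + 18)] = 3*(-v^4 + 18*v^3 + 35*v^2 - 268*v - 396)/(v^4 - 18*v^3 + 117*v^2 - 324*v + 324)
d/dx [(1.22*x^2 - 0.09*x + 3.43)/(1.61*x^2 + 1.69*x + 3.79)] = (2.2067*x^2 - 1.797*x - 6.1378)/(2.5921*x^4 + 5.4418*x^3 + 15.0599*x^2 + 12.8102*x + 14.3641)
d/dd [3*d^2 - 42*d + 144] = 6*d - 42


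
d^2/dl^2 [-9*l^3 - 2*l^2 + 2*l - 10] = -54*l - 4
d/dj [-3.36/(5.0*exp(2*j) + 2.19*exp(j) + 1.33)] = (33.6*exp(j) + 7.3584)*exp(j)/(5.0*exp(2*j) + 2.19*exp(j) + 1.33)^2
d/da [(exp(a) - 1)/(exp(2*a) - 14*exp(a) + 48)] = (2*(1 - exp(a))*(exp(a) - 7) + exp(2*a) - 14*exp(a) + 48)*exp(a)/(exp(2*a) - 14*exp(a) + 48)^2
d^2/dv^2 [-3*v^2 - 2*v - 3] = -6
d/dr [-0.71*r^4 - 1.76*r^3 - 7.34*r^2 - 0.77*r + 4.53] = -2.84*r^3 - 5.28*r^2 - 14.68*r - 0.77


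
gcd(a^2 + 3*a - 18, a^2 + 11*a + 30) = a + 6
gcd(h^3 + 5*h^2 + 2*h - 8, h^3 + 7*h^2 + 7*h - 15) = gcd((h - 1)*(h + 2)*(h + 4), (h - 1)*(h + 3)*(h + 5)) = h - 1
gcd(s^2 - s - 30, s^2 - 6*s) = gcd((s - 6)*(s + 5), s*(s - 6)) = s - 6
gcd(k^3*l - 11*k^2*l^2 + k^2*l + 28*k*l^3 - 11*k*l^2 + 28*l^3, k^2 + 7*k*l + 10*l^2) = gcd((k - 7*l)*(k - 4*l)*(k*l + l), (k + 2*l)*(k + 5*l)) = 1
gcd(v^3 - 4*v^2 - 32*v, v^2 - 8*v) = v^2 - 8*v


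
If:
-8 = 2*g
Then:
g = -4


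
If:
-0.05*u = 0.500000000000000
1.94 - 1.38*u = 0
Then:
No Solution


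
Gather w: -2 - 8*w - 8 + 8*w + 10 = 0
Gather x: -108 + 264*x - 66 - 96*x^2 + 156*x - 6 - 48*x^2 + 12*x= -144*x^2 + 432*x - 180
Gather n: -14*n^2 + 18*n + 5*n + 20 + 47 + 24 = -14*n^2 + 23*n + 91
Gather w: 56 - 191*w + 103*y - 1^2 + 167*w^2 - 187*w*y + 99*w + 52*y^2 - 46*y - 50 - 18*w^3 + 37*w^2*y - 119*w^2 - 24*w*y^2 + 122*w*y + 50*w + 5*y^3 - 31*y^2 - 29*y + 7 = -18*w^3 + w^2*(37*y + 48) + w*(-24*y^2 - 65*y - 42) + 5*y^3 + 21*y^2 + 28*y + 12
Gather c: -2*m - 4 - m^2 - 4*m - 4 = -m^2 - 6*m - 8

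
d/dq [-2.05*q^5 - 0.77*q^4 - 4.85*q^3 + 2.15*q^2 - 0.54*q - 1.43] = -10.25*q^4 - 3.08*q^3 - 14.55*q^2 + 4.3*q - 0.54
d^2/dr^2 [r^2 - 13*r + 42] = 2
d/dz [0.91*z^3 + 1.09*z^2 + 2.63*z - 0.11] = 2.73*z^2 + 2.18*z + 2.63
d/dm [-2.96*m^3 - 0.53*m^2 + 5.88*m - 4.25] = -8.88*m^2 - 1.06*m + 5.88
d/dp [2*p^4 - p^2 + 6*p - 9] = 8*p^3 - 2*p + 6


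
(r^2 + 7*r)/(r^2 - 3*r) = (r + 7)/(r - 3)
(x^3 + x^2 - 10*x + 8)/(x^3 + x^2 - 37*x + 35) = (x^2 + 2*x - 8)/(x^2 + 2*x - 35)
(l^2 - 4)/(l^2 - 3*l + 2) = (l + 2)/(l - 1)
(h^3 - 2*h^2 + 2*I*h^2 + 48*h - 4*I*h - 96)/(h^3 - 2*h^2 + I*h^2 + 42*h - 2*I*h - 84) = (h + 8*I)/(h + 7*I)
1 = 1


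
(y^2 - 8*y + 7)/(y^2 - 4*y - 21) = (y - 1)/(y + 3)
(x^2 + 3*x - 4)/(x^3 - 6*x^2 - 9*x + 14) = (x + 4)/(x^2 - 5*x - 14)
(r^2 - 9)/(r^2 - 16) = (r^2 - 9)/(r^2 - 16)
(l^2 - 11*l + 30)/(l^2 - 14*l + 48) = (l - 5)/(l - 8)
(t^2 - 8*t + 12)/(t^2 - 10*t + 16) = (t - 6)/(t - 8)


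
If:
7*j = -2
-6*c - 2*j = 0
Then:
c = 2/21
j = -2/7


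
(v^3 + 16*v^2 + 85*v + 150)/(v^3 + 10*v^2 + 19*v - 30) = (v + 5)/(v - 1)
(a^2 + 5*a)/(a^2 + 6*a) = (a + 5)/(a + 6)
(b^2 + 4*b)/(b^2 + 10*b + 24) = b/(b + 6)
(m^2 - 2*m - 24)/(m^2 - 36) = (m + 4)/(m + 6)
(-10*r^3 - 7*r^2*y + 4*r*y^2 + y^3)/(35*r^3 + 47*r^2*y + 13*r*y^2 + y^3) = (-2*r + y)/(7*r + y)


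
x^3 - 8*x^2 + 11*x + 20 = (x - 5)*(x - 4)*(x + 1)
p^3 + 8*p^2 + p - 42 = (p - 2)*(p + 3)*(p + 7)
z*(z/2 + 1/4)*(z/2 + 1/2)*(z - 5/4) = z^4/4 + z^3/16 - 11*z^2/32 - 5*z/32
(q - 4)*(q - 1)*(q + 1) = q^3 - 4*q^2 - q + 4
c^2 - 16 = (c - 4)*(c + 4)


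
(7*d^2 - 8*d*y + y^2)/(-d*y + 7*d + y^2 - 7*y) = (-7*d + y)/(y - 7)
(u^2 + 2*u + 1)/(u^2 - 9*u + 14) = (u^2 + 2*u + 1)/(u^2 - 9*u + 14)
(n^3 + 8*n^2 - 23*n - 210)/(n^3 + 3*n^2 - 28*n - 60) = (n + 7)/(n + 2)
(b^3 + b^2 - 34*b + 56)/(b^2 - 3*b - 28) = (-b^3 - b^2 + 34*b - 56)/(-b^2 + 3*b + 28)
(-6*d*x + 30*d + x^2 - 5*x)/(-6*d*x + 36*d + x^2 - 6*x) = (x - 5)/(x - 6)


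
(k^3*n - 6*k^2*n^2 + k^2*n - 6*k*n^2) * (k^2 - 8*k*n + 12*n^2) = k^5*n - 14*k^4*n^2 + k^4*n + 60*k^3*n^3 - 14*k^3*n^2 - 72*k^2*n^4 + 60*k^2*n^3 - 72*k*n^4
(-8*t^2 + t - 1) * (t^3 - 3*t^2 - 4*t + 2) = -8*t^5 + 25*t^4 + 28*t^3 - 17*t^2 + 6*t - 2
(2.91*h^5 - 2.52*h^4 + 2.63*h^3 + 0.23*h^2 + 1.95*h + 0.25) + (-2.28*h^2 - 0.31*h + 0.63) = 2.91*h^5 - 2.52*h^4 + 2.63*h^3 - 2.05*h^2 + 1.64*h + 0.88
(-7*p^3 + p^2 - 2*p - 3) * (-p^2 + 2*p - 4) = 7*p^5 - 15*p^4 + 32*p^3 - 5*p^2 + 2*p + 12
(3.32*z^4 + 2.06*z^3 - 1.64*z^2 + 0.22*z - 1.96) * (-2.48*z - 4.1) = -8.2336*z^5 - 18.7208*z^4 - 4.3788*z^3 + 6.1784*z^2 + 3.9588*z + 8.036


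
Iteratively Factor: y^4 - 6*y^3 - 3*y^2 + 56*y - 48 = (y - 1)*(y^3 - 5*y^2 - 8*y + 48) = (y - 4)*(y - 1)*(y^2 - y - 12) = (y - 4)*(y - 1)*(y + 3)*(y - 4)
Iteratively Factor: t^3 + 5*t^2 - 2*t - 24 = (t - 2)*(t^2 + 7*t + 12) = (t - 2)*(t + 4)*(t + 3)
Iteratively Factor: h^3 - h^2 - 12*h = (h - 4)*(h^2 + 3*h) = (h - 4)*(h + 3)*(h)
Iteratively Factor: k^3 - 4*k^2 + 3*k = (k)*(k^2 - 4*k + 3) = k*(k - 1)*(k - 3)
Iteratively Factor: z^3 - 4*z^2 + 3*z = (z - 3)*(z^2 - z) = z*(z - 3)*(z - 1)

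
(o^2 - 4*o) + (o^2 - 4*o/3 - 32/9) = 2*o^2 - 16*o/3 - 32/9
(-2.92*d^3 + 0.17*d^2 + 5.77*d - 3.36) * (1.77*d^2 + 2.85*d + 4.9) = -5.1684*d^5 - 8.0211*d^4 - 3.6106*d^3 + 11.3303*d^2 + 18.697*d - 16.464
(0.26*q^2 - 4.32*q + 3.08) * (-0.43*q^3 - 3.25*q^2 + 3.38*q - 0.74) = -0.1118*q^5 + 1.0126*q^4 + 13.5944*q^3 - 24.804*q^2 + 13.6072*q - 2.2792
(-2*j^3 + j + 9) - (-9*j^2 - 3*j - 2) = -2*j^3 + 9*j^2 + 4*j + 11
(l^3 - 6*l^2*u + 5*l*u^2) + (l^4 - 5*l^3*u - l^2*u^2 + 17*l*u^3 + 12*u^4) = l^4 - 5*l^3*u + l^3 - l^2*u^2 - 6*l^2*u + 17*l*u^3 + 5*l*u^2 + 12*u^4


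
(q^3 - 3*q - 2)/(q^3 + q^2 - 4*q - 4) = (q + 1)/(q + 2)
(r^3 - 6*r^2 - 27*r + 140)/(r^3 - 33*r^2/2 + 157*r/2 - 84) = 2*(r^2 + r - 20)/(2*r^2 - 19*r + 24)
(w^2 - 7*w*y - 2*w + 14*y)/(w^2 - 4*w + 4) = (w - 7*y)/(w - 2)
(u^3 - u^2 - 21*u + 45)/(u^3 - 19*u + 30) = (u - 3)/(u - 2)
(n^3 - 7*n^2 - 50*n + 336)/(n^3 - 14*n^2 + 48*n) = (n + 7)/n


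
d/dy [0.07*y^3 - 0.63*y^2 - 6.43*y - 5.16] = 0.21*y^2 - 1.26*y - 6.43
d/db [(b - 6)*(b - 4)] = 2*b - 10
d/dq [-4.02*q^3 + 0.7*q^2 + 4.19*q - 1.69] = -12.06*q^2 + 1.4*q + 4.19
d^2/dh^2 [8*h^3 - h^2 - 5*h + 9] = 48*h - 2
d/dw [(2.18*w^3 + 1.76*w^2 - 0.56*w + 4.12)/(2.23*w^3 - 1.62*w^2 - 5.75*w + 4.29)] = (3.5527136788005e-15*w^5 - 7.4564*w^4 - 22.5724*w^3 - 10.5334*w^2 + 28.4496*w + 21.2876)/(4.9729*w^6 - 7.2252*w^5 - 23.0206*w^4 + 37.7634*w^3 + 19.1629*w^2 - 49.335*w + 18.4041)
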